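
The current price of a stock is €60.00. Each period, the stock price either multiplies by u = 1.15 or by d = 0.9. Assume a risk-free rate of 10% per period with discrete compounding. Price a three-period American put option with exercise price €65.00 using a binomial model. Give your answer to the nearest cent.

Risk-neutral probability p = (1 + 0.1 − 0.9)/(1.15 − 0.9) = 0.2000/0.2500 = 0.8000
Terminal stock prices: S_uuu = 91.25, S_uud = 71.41, S_udd = 55.89, S_ddd = 43.74
Terminal payoffs (K − S): max(-26.25, 0) = 0, max(-6.415, 0) = 0, max(9.11, 0) = 9.11, max(21.26, 0) = 21.26
Node uu (S = 79.35): continuation = 1/1.1·[0.8000·0.0000 + 0.2000·0.0000] = 0.0000; exercise value = 0.0000 ≤ continuation, so V_uu = 0.0000
Node ud (S = 62.1): continuation = 1/1.1·[0.8000·0.0000 + 0.2000·9.1100] = 1.6564; exercise value = 2.9000 > continuation, so V_ud = 2.9000 (exercise)
Node dd (S = 48.6): continuation = 1/1.1·[0.8000·9.1100 + 0.2000·21.2600] = 10.4909; exercise value = 16.4000 > continuation, so V_dd = 16.4000 (exercise)
Node u (S = 69): continuation = 1/1.1·[0.8000·0.0000 + 0.2000·2.9000] = 0.5273; exercise value = 0.0000 ≤ continuation, so V_u = 0.5273
Node d (S = 54): continuation = 1/1.1·[0.8000·2.9000 + 0.2000·16.4000] = 5.0909; exercise value = 11.0000 > continuation, so V_d = 11.0000 (exercise)
Node 0 (S = 60): continuation = 1/1.1·[0.8000·0.5273 + 0.2000·11.0000] = 2.3835; exercise value = 5.0000 > continuation, so V_0 = 5.0000 (exercise)

€5.00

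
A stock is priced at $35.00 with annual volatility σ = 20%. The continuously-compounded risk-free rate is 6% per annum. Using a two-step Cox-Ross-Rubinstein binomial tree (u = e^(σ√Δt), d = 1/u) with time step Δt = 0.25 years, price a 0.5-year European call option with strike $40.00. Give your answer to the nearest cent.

CRR parameters: u = e^(σ√Δt) = e^(0.2·√0.25) = 1.1052, d = 1/u = 0.9048
Per-period rate: rΔt = 0.06·0.25 = 0.015, so R = e^0.015 = 1.0151
Risk-neutral probability p = (e^0.015 − 0.9048)/(1.1052 − 0.9048) = 0.1103/0.2003 = 0.5505
Terminal stock prices: S_uu = 42.75, S_ud = 35, S_dd = 28.66
Terminal payoffs (S − K): max(2.749, 0) = 2.749, max(-5, 0) = 0, max(-11.34, 0) = 0
Node u (S = 38.68): V_u = e^(−0.015)·[0.5505·2.7491 + 0.4495·0.0000] = 1.4907
Node d (S = 31.67): V_d = e^(−0.015)·[0.5505·0.0000 + 0.4495·0.0000] = 0.0000
Node 0 (S = 35): V_0 = e^(−0.015)·[0.5505·1.4907 + 0.4495·0.0000] = 0.8084

$0.81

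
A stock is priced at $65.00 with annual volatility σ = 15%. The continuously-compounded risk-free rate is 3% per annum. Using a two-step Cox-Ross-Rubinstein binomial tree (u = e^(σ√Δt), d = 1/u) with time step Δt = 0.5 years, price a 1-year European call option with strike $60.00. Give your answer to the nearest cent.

CRR parameters: u = e^(σ√Δt) = e^(0.15·√0.5) = 1.1119, d = 1/u = 0.8994
Per-period rate: rΔt = 0.03·0.5 = 0.015, so R = e^0.015 = 1.0151
Risk-neutral probability p = (e^0.015 − 0.8994)/(1.1119 − 0.8994) = 0.1157/0.2125 = 0.5446
Terminal stock prices: S_uu = 80.36, S_ud = 65, S_dd = 52.58
Terminal payoffs (S − K): max(20.36, 0) = 20.36, max(5, 0) = 5, max(-7.424, 0) = 0
Node u (S = 72.27): V_u = e^(−0.015)·[0.5446·20.3602 + 0.4554·5.0000] = 13.1665
Node d (S = 58.46): V_d = e^(−0.015)·[0.5446·5.0000 + 0.4554·0.0000] = 2.6826
Node 0 (S = 65): V_0 = e^(−0.015)·[0.5446·13.1665 + 0.4554·2.6826] = 8.2673

$8.27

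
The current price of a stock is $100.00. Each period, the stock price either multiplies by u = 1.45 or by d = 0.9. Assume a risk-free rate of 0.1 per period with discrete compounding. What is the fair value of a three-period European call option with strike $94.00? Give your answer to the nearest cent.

Risk-neutral probability p = (1 + 0.1 − 0.9)/(1.45 − 0.9) = 0.2000/0.5500 = 0.3636
Terminal stock prices: S_uuu = 304.9, S_uud = 189.2, S_udd = 117.5, S_ddd = 72.9
Terminal payoffs (S − K): max(210.9, 0) = 210.9, max(95.22, 0) = 95.22, max(23.45, 0) = 23.45, max(-21.1, 0) = 0
Node uu (S = 210.2): V_uu = 1/1.1·[0.3636·210.8625 + 0.6364·95.2250] = 124.7955
Node ud (S = 130.5): V_ud = 1/1.1·[0.3636·95.2250 + 0.6364·23.4500] = 45.0455
Node dd (S = 81): V_dd = 1/1.1·[0.3636·23.4500 + 0.6364·0.0000] = 7.7521
Node u (S = 145): V_u = 1/1.1·[0.3636·124.7955 + 0.6364·45.0455] = 67.3140
Node d (S = 90): V_d = 1/1.1·[0.3636·45.0455 + 0.6364·7.7521] = 19.3757
Node 0 (S = 100): V_0 = 1/1.1·[0.3636·67.3140 + 0.6364·19.3757] = 33.4617

$33.46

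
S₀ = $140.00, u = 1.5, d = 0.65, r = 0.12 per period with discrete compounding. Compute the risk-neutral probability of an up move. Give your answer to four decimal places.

p = 0.5529

Risk-neutral probability p = (1 + 0.12 − 0.65)/(1.5 − 0.65) = 0.4700/0.8500 = 0.5529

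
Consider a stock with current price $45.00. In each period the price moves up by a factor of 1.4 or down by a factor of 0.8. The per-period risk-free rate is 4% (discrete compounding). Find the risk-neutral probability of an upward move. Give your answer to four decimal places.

p = 0.4000

Risk-neutral probability p = (1 + 0.04 − 0.8)/(1.4 − 0.8) = 0.2400/0.6000 = 0.4000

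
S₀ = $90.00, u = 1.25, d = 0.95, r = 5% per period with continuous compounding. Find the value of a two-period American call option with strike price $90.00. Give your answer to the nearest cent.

$12.05

Risk-neutral probability p = (e^0.05 − 0.95)/(1.25 − 0.95) = 0.1013/0.3000 = 0.3376
Terminal stock prices: S_uu = 140.6, S_ud = 106.9, S_dd = 81.22
Terminal payoffs (S − K): max(50.62, 0) = 50.62, max(16.88, 0) = 16.88, max(-8.775, 0) = 0
Node u (S = 112.5): continuation = e^(−0.05)·[0.3376·50.6250 + 0.6624·16.8750] = 26.8894; exercise value = 22.5000 ≤ continuation, so V_u = 26.8894
Node d (S = 85.5): continuation = e^(−0.05)·[0.3376·16.8750 + 0.6624·0.0000] = 5.4187; exercise value = 0.0000 ≤ continuation, so V_d = 5.4187
Node 0 (S = 90): continuation = e^(−0.05)·[0.3376·26.8894 + 0.6624·5.4187] = 12.0488; exercise value = 0.0000 ≤ continuation, so V_0 = 12.0488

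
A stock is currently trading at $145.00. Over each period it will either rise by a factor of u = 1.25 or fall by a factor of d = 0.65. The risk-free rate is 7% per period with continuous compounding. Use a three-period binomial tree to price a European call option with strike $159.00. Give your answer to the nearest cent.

$35.15

Risk-neutral probability p = (e^0.07 − 0.65)/(1.25 − 0.65) = 0.4225/0.6000 = 0.7042
Terminal stock prices: S_uuu = 283.2, S_uud = 147.3, S_udd = 76.58, S_ddd = 39.82
Terminal payoffs (S − K): max(124.2, 0) = 124.2, max(-11.73, 0) = 0, max(-82.42, 0) = 0, max(-119.2, 0) = 0
Node uu (S = 226.6): V_uu = e^(−0.07)·[0.7042·124.2031 + 0.2958·0.0000] = 81.5485
Node ud (S = 117.8): V_ud = e^(−0.07)·[0.7042·0.0000 + 0.2958·0.0000] = 0.0000
Node dd (S = 61.26): V_dd = e^(−0.07)·[0.7042·0.0000 + 0.2958·0.0000] = 0.0000
Node u (S = 181.2): V_u = e^(−0.07)·[0.7042·81.5485 + 0.2958·0.0000] = 53.5425
Node d (S = 94.25): V_d = e^(−0.07)·[0.7042·0.0000 + 0.2958·0.0000] = 0.0000
Node 0 (S = 145): V_0 = e^(−0.07)·[0.7042·53.5425 + 0.2958·0.0000] = 35.1546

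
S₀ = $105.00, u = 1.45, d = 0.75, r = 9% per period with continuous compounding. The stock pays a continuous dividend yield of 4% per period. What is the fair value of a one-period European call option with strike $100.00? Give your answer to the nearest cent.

$20.55

Per-period risk-free factor R = e^0.09 = 1.0942; dividend-adjusted growth = e^(0.09−0.04) = 1.0513.
Risk-neutral probability p = (1.0513 − 0.75)/(1.45 − 0.75) = 0.3013/0.7000 = 0.4304
Terminal stock prices: S_u = 152.2, S_d = 78.75
Terminal payoffs (S − K): max(52.25, 0) = 52.25, max(-21.25, 0) = 0
Node 0 (S = 105): V_0 = e^(−0.09)·[0.4304·52.2500 + 0.5696·0.0000] = 20.5522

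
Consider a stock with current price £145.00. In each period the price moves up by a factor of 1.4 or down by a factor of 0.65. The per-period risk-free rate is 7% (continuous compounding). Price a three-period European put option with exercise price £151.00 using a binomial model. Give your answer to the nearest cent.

£24.54

Risk-neutral probability p = (e^0.07 − 0.65)/(1.4 − 0.65) = 0.4225/0.7500 = 0.5633
Terminal stock prices: S_uuu = 397.9, S_uud = 184.7, S_udd = 85.77, S_ddd = 39.82
Terminal payoffs (K − S): max(-246.9, 0) = 0, max(-33.73, 0) = 0, max(65.23, 0) = 65.23, max(111.2, 0) = 111.2
Node uu (S = 284.2): V_uu = e^(−0.07)·[0.5633·0.0000 + 0.4367·0.0000] = 0.0000
Node ud (S = 132): V_ud = e^(−0.07)·[0.5633·0.0000 + 0.4367·65.2325] = 26.5584
Node dd (S = 61.26): V_dd = e^(−0.07)·[0.5633·65.2325 + 0.4367·111.1794] = 79.5290
Node u (S = 203): V_u = e^(−0.07)·[0.5633·0.0000 + 0.4367·26.5584] = 10.8129
Node d (S = 94.25): V_d = e^(−0.07)·[0.5633·26.5584 + 0.4367·79.5290] = 46.3291
Node 0 (S = 145): V_0 = e^(−0.07)·[0.5633·10.8129 + 0.4367·46.3291] = 24.5418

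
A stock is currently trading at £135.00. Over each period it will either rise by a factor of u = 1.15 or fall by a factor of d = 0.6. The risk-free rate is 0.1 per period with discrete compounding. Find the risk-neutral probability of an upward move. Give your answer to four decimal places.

p = 0.9091

Risk-neutral probability p = (1 + 0.1 − 0.6)/(1.15 − 0.6) = 0.5000/0.5500 = 0.9091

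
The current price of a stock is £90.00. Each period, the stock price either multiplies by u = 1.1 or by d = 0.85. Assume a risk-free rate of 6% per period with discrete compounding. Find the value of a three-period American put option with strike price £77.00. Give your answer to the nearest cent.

Risk-neutral probability p = (1 + 0.06 − 0.85)/(1.1 − 0.85) = 0.2100/0.2500 = 0.8400
Terminal stock prices: S_uuu = 119.8, S_uud = 92.57, S_udd = 71.53, S_ddd = 55.27
Terminal payoffs (K − S): max(-42.79, 0) = 0, max(-15.57, 0) = 0, max(5.472, 0) = 5.472, max(21.73, 0) = 21.73
Node uu (S = 108.9): continuation = 1/1.06·[0.8400·0.0000 + 0.1600·0.0000] = 0.0000; exercise value = 0.0000 ≤ continuation, so V_uu = 0.0000
Node ud (S = 84.15): continuation = 1/1.06·[0.8400·0.0000 + 0.1600·5.4725] = 0.8260; exercise value = 0.0000 ≤ continuation, so V_ud = 0.8260
Node dd (S = 65.02): continuation = 1/1.06·[0.8400·5.4725 + 0.1600·21.7288] = 7.6165; exercise value = 11.9750 > continuation, so V_dd = 11.9750 (exercise)
Node u (S = 99): continuation = 1/1.06·[0.8400·0.0000 + 0.1600·0.8260] = 0.1247; exercise value = 0.0000 ≤ continuation, so V_u = 0.1247
Node d (S = 76.5): continuation = 1/1.06·[0.8400·0.8260 + 0.1600·11.9750] = 2.4621; exercise value = 0.5000 ≤ continuation, so V_d = 2.4621
Node 0 (S = 90): continuation = 1/1.06·[0.8400·0.1247 + 0.1600·2.4621] = 0.4705; exercise value = 0.0000 ≤ continuation, so V_0 = 0.4705

£0.47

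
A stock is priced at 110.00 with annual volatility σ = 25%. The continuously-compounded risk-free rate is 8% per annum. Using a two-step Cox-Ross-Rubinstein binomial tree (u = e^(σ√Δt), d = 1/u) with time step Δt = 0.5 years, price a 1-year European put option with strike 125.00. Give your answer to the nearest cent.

14.91

CRR parameters: u = e^(σ√Δt) = e^(0.25·√0.5) = 1.1934, d = 1/u = 0.8380
Per-period rate: rΔt = 0.08·0.5 = 0.04, so R = e^0.04 = 1.0408
Risk-neutral probability p = (e^0.04 − 0.8380)/(1.1934 − 0.8380) = 0.2028/0.3554 = 0.5708
Terminal stock prices: S_uu = 156.7, S_ud = 110, S_dd = 77.24
Terminal payoffs (K − S): max(-31.65, 0) = 0, max(15, 0) = 15, max(47.76, 0) = 47.76
Node u (S = 131.3): V_u = e^(−0.04)·[0.5708·0.0000 + 0.4292·15.0000] = 6.1863
Node d (S = 92.18): V_d = e^(−0.04)·[0.5708·15.0000 + 0.4292·47.7593] = 27.9223
Node 0 (S = 110): V_0 = e^(−0.04)·[0.5708·6.1863 + 0.4292·27.9223] = 14.9080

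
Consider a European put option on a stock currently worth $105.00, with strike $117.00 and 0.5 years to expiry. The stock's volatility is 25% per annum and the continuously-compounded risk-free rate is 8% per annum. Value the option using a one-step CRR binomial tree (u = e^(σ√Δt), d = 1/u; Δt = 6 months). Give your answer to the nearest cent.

CRR parameters: u = e^(σ√Δt) = e^(0.25·√0.5) = 1.1934, d = 1/u = 0.8380
Per-period rate: rΔt = 0.08·0.5 = 0.04, so R = e^0.04 = 1.0408
Risk-neutral probability p = (e^0.04 − 0.8380)/(1.1934 − 0.8380) = 0.2028/0.3554 = 0.5708
Terminal stock prices: S_u = 125.3, S_d = 87.99
Terminal payoffs (K − S): max(-8.303, 0) = 0, max(29.01, 0) = 29.01
Node 0 (S = 105): V_0 = e^(−0.04)·[0.5708·0.0000 + 0.4292·29.0135] = 11.9657

$11.97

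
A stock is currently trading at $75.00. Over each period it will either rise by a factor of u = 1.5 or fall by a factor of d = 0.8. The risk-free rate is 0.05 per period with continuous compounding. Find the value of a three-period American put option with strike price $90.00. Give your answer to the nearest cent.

Risk-neutral probability p = (e^0.05 − 0.8)/(1.5 − 0.8) = 0.2513/0.7000 = 0.3590
Terminal stock prices: S_uuu = 253.1, S_uud = 135, S_udd = 72, S_ddd = 38.4
Terminal payoffs (K − S): max(-163.1, 0) = 0, max(-45, 0) = 0, max(18, 0) = 18, max(51.6, 0) = 51.6
Node uu (S = 168.8): continuation = e^(−0.05)·[0.3590·0.0000 + 0.6410·0.0000] = 0.0000; exercise value = 0.0000 ≤ continuation, so V_uu = 0.0000
Node ud (S = 90): continuation = e^(−0.05)·[0.3590·0.0000 + 0.6410·18.0000] = 10.9760; exercise value = 0.0000 ≤ continuation, so V_ud = 10.9760
Node dd (S = 48): continuation = e^(−0.05)·[0.3590·18.0000 + 0.6410·51.6000] = 37.6106; exercise value = 42.0000 > continuation, so V_dd = 42.0000 (exercise)
Node u (S = 112.5): continuation = e^(−0.05)·[0.3590·0.0000 + 0.6410·10.9760] = 6.6929; exercise value = 0.0000 ≤ continuation, so V_u = 6.6929
Node d (S = 60): continuation = e^(−0.05)·[0.3590·10.9760 + 0.6410·42.0000] = 29.3584; exercise value = 30.0000 > continuation, so V_d = 30.0000 (exercise)
Node 0 (S = 75): continuation = e^(−0.05)·[0.3590·6.6929 + 0.6410·30.0000] = 20.5786; exercise value = 15.0000 ≤ continuation, so V_0 = 20.5786

$20.58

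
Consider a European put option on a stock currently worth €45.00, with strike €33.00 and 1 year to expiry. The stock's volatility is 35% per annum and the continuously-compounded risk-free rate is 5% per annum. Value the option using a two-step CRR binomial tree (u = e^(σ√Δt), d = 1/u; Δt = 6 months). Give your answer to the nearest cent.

€1.38

CRR parameters: u = e^(σ√Δt) = e^(0.35·√0.5) = 1.2808, d = 1/u = 0.7808
Per-period rate: rΔt = 0.05·0.5 = 0.025, so R = e^0.025 = 1.0253
Risk-neutral probability p = (e^0.025 − 0.7808)/(1.2808 − 0.7808) = 0.2446/0.5000 = 0.4891
Terminal stock prices: S_uu = 73.82, S_ud = 45, S_dd = 27.43
Terminal payoffs (K − S): max(-40.82, 0) = 0, max(-12, 0) = 0, max(5.569, 0) = 5.569
Node u (S = 57.64): V_u = e^(−0.025)·[0.4891·0.0000 + 0.5109·0.0000] = 0.0000
Node d (S = 35.13): V_d = e^(−0.025)·[0.4891·0.0000 + 0.5109·5.5686] = 2.7749
Node 0 (S = 45): V_0 = e^(−0.025)·[0.4891·0.0000 + 0.5109·2.7749] = 1.3828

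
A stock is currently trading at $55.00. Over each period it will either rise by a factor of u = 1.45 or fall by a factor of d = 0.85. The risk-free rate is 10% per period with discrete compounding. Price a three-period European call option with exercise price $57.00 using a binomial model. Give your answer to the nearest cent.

Risk-neutral probability p = (1 + 0.1 − 0.85)/(1.45 − 0.85) = 0.2500/0.6000 = 0.4167
Terminal stock prices: S_uuu = 167.7, S_uud = 98.29, S_udd = 57.62, S_ddd = 33.78
Terminal payoffs (S − K): max(110.7, 0) = 110.7, max(41.29, 0) = 41.29, max(0.6194, 0) = 0.6194, max(-23.22, 0) = 0
Node uu (S = 115.6): V_uu = 1/1.1·[0.4167·110.6744 + 0.5833·41.2919] = 63.8193
Node ud (S = 67.79): V_ud = 1/1.1·[0.4167·41.2919 + 0.5833·0.6194] = 15.9693
Node dd (S = 39.74): V_dd = 1/1.1·[0.4167·0.6194 + 0.5833·0.0000] = 0.2346
Node u (S = 79.75): V_u = 1/1.1·[0.4167·63.8193 + 0.5833·15.9693] = 32.6426
Node d (S = 46.75): V_d = 1/1.1·[0.4167·15.9693 + 0.5833·0.2346] = 6.1734
Node 0 (S = 55): V_0 = 1/1.1·[0.4167·32.6426 + 0.5833·6.1734] = 15.6384

$15.64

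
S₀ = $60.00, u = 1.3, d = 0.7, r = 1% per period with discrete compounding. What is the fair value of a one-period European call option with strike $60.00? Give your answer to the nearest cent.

Risk-neutral probability p = (1 + 0.01 − 0.7)/(1.3 − 0.7) = 0.3100/0.6000 = 0.5167
Terminal stock prices: S_u = 78, S_d = 42
Terminal payoffs (S − K): max(18, 0) = 18, max(-18, 0) = 0
Node 0 (S = 60): V_0 = 1/1.01·[0.5167·18.0000 + 0.4833·0.0000] = 9.2079

$9.21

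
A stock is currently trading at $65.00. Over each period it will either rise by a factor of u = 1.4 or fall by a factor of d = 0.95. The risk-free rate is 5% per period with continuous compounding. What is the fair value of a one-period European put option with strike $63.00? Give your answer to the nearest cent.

$0.92

Risk-neutral probability p = (e^0.05 − 0.95)/(1.4 − 0.95) = 0.1013/0.4500 = 0.2250
Terminal stock prices: S_u = 91, S_d = 61.75
Terminal payoffs (K − S): max(-28, 0) = 0, max(1.25, 0) = 1.25
Node 0 (S = 65): V_0 = e^(−0.05)·[0.2250·0.0000 + 0.7750·1.2500] = 0.9214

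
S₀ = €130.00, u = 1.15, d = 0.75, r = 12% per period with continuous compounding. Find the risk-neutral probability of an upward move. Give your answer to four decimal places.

p = 0.9437

Risk-neutral probability p = (e^0.12 − 0.75)/(1.15 − 0.75) = 0.3775/0.4000 = 0.9437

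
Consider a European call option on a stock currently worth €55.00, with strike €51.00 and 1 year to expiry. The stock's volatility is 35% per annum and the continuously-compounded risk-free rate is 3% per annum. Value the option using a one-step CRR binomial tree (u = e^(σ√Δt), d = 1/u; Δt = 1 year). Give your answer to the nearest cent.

CRR parameters: u = e^(σ√Δt) = e^(0.35·√1) = 1.4191, d = 1/u = 0.7047
Per-period rate: rΔt = 0.03·1 = 0.03, so R = e^0.03 = 1.0305
Risk-neutral probability p = (e^0.03 − 0.7047)/(1.4191 − 0.7047) = 0.3258/0.7144 = 0.4560
Terminal stock prices: S_u = 78.05, S_d = 38.76
Terminal payoffs (S − K): max(27.05, 0) = 27.05, max(-12.24, 0) = 0
Node 0 (S = 55): V_0 = e^(−0.03)·[0.4560·27.0487 + 0.5440·0.0000] = 11.9700

€11.97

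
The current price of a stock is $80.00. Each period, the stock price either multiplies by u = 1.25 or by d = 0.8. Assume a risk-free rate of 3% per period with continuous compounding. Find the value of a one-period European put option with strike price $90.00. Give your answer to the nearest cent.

Risk-neutral probability p = (e^0.03 − 0.8)/(1.25 − 0.8) = 0.2305/0.4500 = 0.5121
Terminal stock prices: S_u = 100, S_d = 64
Terminal payoffs (K − S): max(-10, 0) = 0, max(26, 0) = 26
Node 0 (S = 80): V_0 = e^(−0.03)·[0.5121·0.0000 + 0.4879·26.0000] = 12.3100

$12.31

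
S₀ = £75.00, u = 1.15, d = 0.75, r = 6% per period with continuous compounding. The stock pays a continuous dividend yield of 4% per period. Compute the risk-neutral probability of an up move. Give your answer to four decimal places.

Per-period risk-free factor R = e^0.06 = 1.0618; dividend-adjusted growth = e^(0.06−0.04) = 1.0202.
Risk-neutral probability p = (1.0202 − 0.75)/(1.15 − 0.75) = 0.2702/0.4000 = 0.6755

p = 0.6755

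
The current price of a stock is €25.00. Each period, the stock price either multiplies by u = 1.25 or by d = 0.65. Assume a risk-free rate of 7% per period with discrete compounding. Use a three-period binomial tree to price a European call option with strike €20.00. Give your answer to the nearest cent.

Risk-neutral probability p = (1 + 0.07 − 0.65)/(1.25 − 0.65) = 0.4200/0.6000 = 0.7000
Terminal stock prices: S_uuu = 48.83, S_uud = 25.39, S_udd = 13.2, S_ddd = 6.866
Terminal payoffs (S − K): max(28.83, 0) = 28.83, max(5.391, 0) = 5.391, max(-6.797, 0) = 0, max(-13.13, 0) = 0
Node uu (S = 39.06): V_uu = 1/1.07·[0.7000·28.8281 + 0.3000·5.3906] = 20.3709
Node ud (S = 20.31): V_ud = 1/1.07·[0.7000·5.3906 + 0.3000·0.0000] = 3.5266
Node dd (S = 10.56): V_dd = 1/1.07·[0.7000·0.0000 + 0.3000·0.0000] = 0.0000
Node u (S = 31.25): V_u = 1/1.07·[0.7000·20.3709 + 0.3000·3.5266] = 14.3155
Node d (S = 16.25): V_d = 1/1.07·[0.7000·3.5266 + 0.3000·0.0000] = 2.3071
Node 0 (S = 25): V_0 = 1/1.07·[0.7000·14.3155 + 0.3000·2.3071] = 10.0121

€10.01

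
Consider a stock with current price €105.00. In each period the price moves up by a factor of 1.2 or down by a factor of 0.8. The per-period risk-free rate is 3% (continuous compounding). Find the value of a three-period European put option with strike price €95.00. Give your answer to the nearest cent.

Risk-neutral probability p = (e^0.03 − 0.8)/(1.2 − 0.8) = 0.2305/0.4000 = 0.5761
Terminal stock prices: S_uuu = 181.4, S_uud = 121, S_udd = 80.64, S_ddd = 53.76
Terminal payoffs (K − S): max(-86.44, 0) = 0, max(-25.96, 0) = 0, max(14.36, 0) = 14.36, max(41.24, 0) = 41.24
Node uu (S = 151.2): V_uu = e^(−0.03)·[0.5761·0.0000 + 0.4239·0.0000] = 0.0000
Node ud (S = 100.8): V_ud = e^(−0.03)·[0.5761·0.0000 + 0.4239·14.3600] = 5.9068
Node dd (S = 67.2): V_dd = e^(−0.03)·[0.5761·14.3600 + 0.4239·41.2400] = 24.9923
Node u (S = 126): V_u = e^(−0.03)·[0.5761·0.0000 + 0.4239·5.9068] = 2.4297
Node d (S = 84): V_d = e^(−0.03)·[0.5761·5.9068 + 0.4239·24.9923] = 13.5828
Node 0 (S = 105): V_0 = e^(−0.03)·[0.5761·2.4297 + 0.4239·13.5828] = 6.9456

€6.95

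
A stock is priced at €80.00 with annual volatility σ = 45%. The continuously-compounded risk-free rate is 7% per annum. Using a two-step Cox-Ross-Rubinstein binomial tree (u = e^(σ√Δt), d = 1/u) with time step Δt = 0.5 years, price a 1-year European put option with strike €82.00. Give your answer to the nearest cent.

€11.08

CRR parameters: u = e^(σ√Δt) = e^(0.45·√0.5) = 1.3746, d = 1/u = 0.7275
Per-period rate: rΔt = 0.07·0.5 = 0.035, so R = e^0.035 = 1.0356
Risk-neutral probability p = (e^0.035 − 0.7275)/(1.3746 − 0.7275) = 0.3082/0.6472 = 0.4762
Terminal stock prices: S_uu = 151.2, S_ud = 80, S_dd = 42.34
Terminal payoffs (K − S): max(-69.17, 0) = 0, max(2, 0) = 2, max(39.66, 0) = 39.66
Node u (S = 110): V_u = e^(−0.035)·[0.4762·0.0000 + 0.5238·2.0000] = 1.0117
Node d (S = 58.2): V_d = e^(−0.035)·[0.4762·2.0000 + 0.5238·39.6643] = 20.9829
Node 0 (S = 80): V_0 = e^(−0.035)·[0.4762·1.0117 + 0.5238·20.9829] = 11.0789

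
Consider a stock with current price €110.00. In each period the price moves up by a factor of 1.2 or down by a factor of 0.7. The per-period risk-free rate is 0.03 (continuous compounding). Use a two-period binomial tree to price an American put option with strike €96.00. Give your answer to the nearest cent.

Risk-neutral probability p = (e^0.03 − 0.7)/(1.2 − 0.7) = 0.3305/0.5000 = 0.6609
Terminal stock prices: S_uu = 158.4, S_ud = 92.4, S_dd = 53.9
Terminal payoffs (K − S): max(-62.4, 0) = 0, max(3.6, 0) = 3.6, max(42.1, 0) = 42.1
Node u (S = 132): continuation = e^(−0.03)·[0.6609·0.0000 + 0.3391·3.6000] = 1.1846; exercise value = 0.0000 ≤ continuation, so V_u = 1.1846
Node d (S = 77): continuation = e^(−0.03)·[0.6609·3.6000 + 0.3391·42.1000] = 16.1628; exercise value = 19.0000 > continuation, so V_d = 19.0000 (exercise)
Node 0 (S = 110): continuation = e^(−0.03)·[0.6609·1.1846 + 0.3391·19.0000] = 7.0121; exercise value = 0.0000 ≤ continuation, so V_0 = 7.0121

€7.01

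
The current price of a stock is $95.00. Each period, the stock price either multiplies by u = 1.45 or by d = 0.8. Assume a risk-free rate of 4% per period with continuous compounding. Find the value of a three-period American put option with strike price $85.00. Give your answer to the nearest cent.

$8.85

Risk-neutral probability p = (e^0.04 − 0.8)/(1.45 − 0.8) = 0.2408/0.6500 = 0.3705
Terminal stock prices: S_uuu = 289.6, S_uud = 159.8, S_udd = 88.16, S_ddd = 48.64
Terminal payoffs (K − S): max(-204.6, 0) = 0, max(-74.79, 0) = 0, max(-3.16, 0) = 0, max(36.36, 0) = 36.36
Node uu (S = 199.7): continuation = e^(−0.04)·[0.3705·0.0000 + 0.6295·0.0000] = 0.0000; exercise value = 0.0000 ≤ continuation, so V_uu = 0.0000
Node ud (S = 110.2): continuation = e^(−0.04)·[0.3705·0.0000 + 0.6295·0.0000] = 0.0000; exercise value = 0.0000 ≤ continuation, so V_ud = 0.0000
Node dd (S = 60.8): continuation = e^(−0.04)·[0.3705·0.0000 + 0.6295·36.3600] = 21.9919; exercise value = 24.2000 > continuation, so V_dd = 24.2000 (exercise)
Node u (S = 137.8): continuation = e^(−0.04)·[0.3705·0.0000 + 0.6295·0.0000] = 0.0000; exercise value = 0.0000 ≤ continuation, so V_u = 0.0000
Node d (S = 76): continuation = e^(−0.04)·[0.3705·0.0000 + 0.6295·24.2000] = 14.6371; exercise value = 9.0000 ≤ continuation, so V_d = 14.6371
Node 0 (S = 95): continuation = e^(−0.04)·[0.3705·0.0000 + 0.6295·14.6371] = 8.8531; exercise value = 0.0000 ≤ continuation, so V_0 = 8.8531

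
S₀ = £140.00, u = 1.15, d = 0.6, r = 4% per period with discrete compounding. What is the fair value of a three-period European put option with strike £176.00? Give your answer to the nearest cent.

£33.27

Risk-neutral probability p = (1 + 0.04 − 0.6)/(1.15 − 0.6) = 0.4400/0.5500 = 0.8000
Terminal stock prices: S_uuu = 212.9, S_uud = 111.1, S_udd = 57.96, S_ddd = 30.24
Terminal payoffs (K − S): max(-36.92, 0) = 0, max(64.91, 0) = 64.91, max(118, 0) = 118, max(145.8, 0) = 145.8
Node uu (S = 185.1): V_uu = 1/1.04·[0.8000·0.0000 + 0.2000·64.9100] = 12.4827
Node ud (S = 96.6): V_ud = 1/1.04·[0.8000·64.9100 + 0.2000·118.0400] = 72.6308
Node dd (S = 50.4): V_dd = 1/1.04·[0.8000·118.0400 + 0.2000·145.7600] = 118.8308
Node u (S = 161): V_u = 1/1.04·[0.8000·12.4827 + 0.2000·72.6308] = 23.5695
Node d (S = 84): V_d = 1/1.04·[0.8000·72.6308 + 0.2000·118.8308] = 78.7219
Node 0 (S = 140): V_0 = 1/1.04·[0.8000·23.5695 + 0.2000·78.7219] = 33.2692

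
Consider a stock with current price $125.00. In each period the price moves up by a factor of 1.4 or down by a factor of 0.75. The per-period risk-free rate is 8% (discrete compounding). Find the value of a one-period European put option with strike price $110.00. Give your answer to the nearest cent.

$7.41

Risk-neutral probability p = (1 + 0.08 − 0.75)/(1.4 − 0.75) = 0.3300/0.6500 = 0.5077
Terminal stock prices: S_u = 175, S_d = 93.75
Terminal payoffs (K − S): max(-65, 0) = 0, max(16.25, 0) = 16.25
Node 0 (S = 125): V_0 = 1/1.08·[0.5077·0.0000 + 0.4923·16.2500] = 7.4074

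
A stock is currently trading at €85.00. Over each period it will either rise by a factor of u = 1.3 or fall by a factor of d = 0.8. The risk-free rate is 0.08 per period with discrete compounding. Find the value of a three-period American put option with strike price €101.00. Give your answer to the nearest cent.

Risk-neutral probability p = (1 + 0.08 − 0.8)/(1.3 − 0.8) = 0.2800/0.5000 = 0.5600
Terminal stock prices: S_uuu = 186.7, S_uud = 114.9, S_udd = 70.72, S_ddd = 43.52
Terminal payoffs (K − S): max(-85.75, 0) = 0, max(-13.92, 0) = 0, max(30.28, 0) = 30.28, max(57.48, 0) = 57.48
Node uu (S = 143.7): continuation = 1/1.08·[0.5600·0.0000 + 0.4400·0.0000] = 0.0000; exercise value = 0.0000 ≤ continuation, so V_uu = 0.0000
Node ud (S = 88.4): continuation = 1/1.08·[0.5600·0.0000 + 0.4400·30.2800] = 12.3363; exercise value = 12.6000 > continuation, so V_ud = 12.6000 (exercise)
Node dd (S = 54.4): continuation = 1/1.08·[0.5600·30.2800 + 0.4400·57.4800] = 39.1185; exercise value = 46.6000 > continuation, so V_dd = 46.6000 (exercise)
Node u (S = 110.5): continuation = 1/1.08·[0.5600·0.0000 + 0.4400·12.6000] = 5.1333; exercise value = 0.0000 ≤ continuation, so V_u = 5.1333
Node d (S = 68): continuation = 1/1.08·[0.5600·12.6000 + 0.4400·46.6000] = 25.5185; exercise value = 33.0000 > continuation, so V_d = 33.0000 (exercise)
Node 0 (S = 85): continuation = 1/1.08·[0.5600·5.1333 + 0.4400·33.0000] = 16.1062; exercise value = 16.0000 ≤ continuation, so V_0 = 16.1062

€16.11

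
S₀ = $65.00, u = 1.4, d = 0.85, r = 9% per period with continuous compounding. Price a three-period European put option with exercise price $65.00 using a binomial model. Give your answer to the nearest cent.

$3.29

Risk-neutral probability p = (e^0.09 − 0.85)/(1.4 − 0.85) = 0.2442/0.5500 = 0.4440
Terminal stock prices: S_uuu = 178.4, S_uud = 108.3, S_udd = 65.75, S_ddd = 39.92
Terminal payoffs (K − S): max(-113.4, 0) = 0, max(-43.29, 0) = 0, max(-0.7475, 0) = 0, max(25.08, 0) = 25.08
Node uu (S = 127.4): V_uu = e^(−0.09)·[0.4440·0.0000 + 0.5560·0.0000] = 0.0000
Node ud (S = 77.35): V_ud = e^(−0.09)·[0.4440·0.0000 + 0.5560·0.0000] = 0.0000
Node dd (S = 46.96): V_dd = e^(−0.09)·[0.4440·0.0000 + 0.5560·25.0819] = 12.7463
Node u (S = 91): V_u = e^(−0.09)·[0.4440·0.0000 + 0.5560·0.0000] = 0.0000
Node d (S = 55.25): V_d = e^(−0.09)·[0.4440·0.0000 + 0.5560·12.7463] = 6.4775
Node 0 (S = 65): V_0 = e^(−0.09)·[0.4440·0.0000 + 0.5560·6.4775] = 3.2918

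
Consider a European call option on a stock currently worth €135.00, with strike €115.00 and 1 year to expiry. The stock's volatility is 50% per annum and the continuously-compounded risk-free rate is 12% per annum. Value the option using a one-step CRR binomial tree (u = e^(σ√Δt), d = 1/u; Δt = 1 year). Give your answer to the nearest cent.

CRR parameters: u = e^(σ√Δt) = e^(0.5·√1) = 1.6487, d = 1/u = 0.6065
Per-period rate: rΔt = 0.12·1 = 0.12, so R = e^0.12 = 1.1275
Risk-neutral probability p = (e^0.12 − 0.6065)/(1.6487 − 0.6065) = 0.5210/1.0422 = 0.4999
Terminal stock prices: S_u = 222.6, S_d = 81.88
Terminal payoffs (S − K): max(107.6, 0) = 107.6, max(-33.12, 0) = 0
Node 0 (S = 135): V_0 = e^(−0.12)·[0.4999·107.5774 + 0.5001·0.0000] = 47.6945

€47.69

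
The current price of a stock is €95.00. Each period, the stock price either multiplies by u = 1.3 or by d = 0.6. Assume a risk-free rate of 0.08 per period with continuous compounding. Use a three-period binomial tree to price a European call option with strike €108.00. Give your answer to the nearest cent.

Risk-neutral probability p = (e^0.08 − 0.6)/(1.3 − 0.6) = 0.4833/0.7000 = 0.6904
Terminal stock prices: S_uuu = 208.7, S_uud = 96.33, S_udd = 44.46, S_ddd = 20.52
Terminal payoffs (S − K): max(100.7, 0) = 100.7, max(-11.67, 0) = 0, max(-63.54, 0) = 0, max(-87.48, 0) = 0
Node uu (S = 160.6): V_uu = e^(−0.08)·[0.6904·100.7150 + 0.3096·0.0000] = 64.1886
Node ud (S = 74.1): V_ud = e^(−0.08)·[0.6904·0.0000 + 0.3096·0.0000] = 0.0000
Node dd (S = 34.2): V_dd = e^(−0.08)·[0.6904·0.0000 + 0.3096·0.0000] = 0.0000
Node u (S = 123.5): V_u = e^(−0.08)·[0.6904·64.1886 + 0.3096·0.0000] = 40.9092
Node d (S = 57): V_d = e^(−0.08)·[0.6904·0.0000 + 0.3096·0.0000] = 0.0000
Node 0 (S = 95): V_0 = e^(−0.08)·[0.6904·40.9092 + 0.3096·0.0000] = 26.0726

€26.07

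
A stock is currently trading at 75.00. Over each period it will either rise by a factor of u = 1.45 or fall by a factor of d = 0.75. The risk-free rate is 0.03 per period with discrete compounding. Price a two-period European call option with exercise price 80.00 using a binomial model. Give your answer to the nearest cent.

12.42

Risk-neutral probability p = (1 + 0.03 − 0.75)/(1.45 − 0.75) = 0.2800/0.7000 = 0.4000
Terminal stock prices: S_uu = 157.7, S_ud = 81.56, S_dd = 42.19
Terminal payoffs (S − K): max(77.69, 0) = 77.69, max(1.562, 0) = 1.562, max(-37.81, 0) = 0
Node u (S = 108.8): V_u = 1/1.03·[0.4000·77.6875 + 0.6000·1.5625] = 31.0801
Node d (S = 56.25): V_d = 1/1.03·[0.4000·1.5625 + 0.6000·0.0000] = 0.6068
Node 0 (S = 75): V_0 = 1/1.03·[0.4000·31.0801 + 0.6000·0.6068] = 12.4234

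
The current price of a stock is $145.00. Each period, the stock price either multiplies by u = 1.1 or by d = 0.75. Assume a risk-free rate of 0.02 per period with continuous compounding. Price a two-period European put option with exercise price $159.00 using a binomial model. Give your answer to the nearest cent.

$17.19

Risk-neutral probability p = (e^0.02 − 0.75)/(1.1 − 0.75) = 0.2702/0.3500 = 0.7720
Terminal stock prices: S_uu = 175.5, S_ud = 119.6, S_dd = 81.56
Terminal payoffs (K − S): max(-16.45, 0) = 0, max(39.38, 0) = 39.38, max(77.44, 0) = 77.44
Node u (S = 159.5): V_u = e^(−0.02)·[0.7720·0.0000 + 0.2280·39.3750] = 8.7996
Node d (S = 108.8): V_d = e^(−0.02)·[0.7720·39.3750 + 0.2280·77.4375] = 47.1016
Node 0 (S = 145): V_0 = e^(−0.02)·[0.7720·8.7996 + 0.2280·47.1016] = 17.1851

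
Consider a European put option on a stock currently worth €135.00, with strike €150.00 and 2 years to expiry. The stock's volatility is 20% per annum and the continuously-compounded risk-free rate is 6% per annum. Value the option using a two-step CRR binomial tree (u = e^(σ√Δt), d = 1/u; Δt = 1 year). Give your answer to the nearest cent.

€14.65

CRR parameters: u = e^(σ√Δt) = e^(0.2·√1) = 1.2214, d = 1/u = 0.8187
Per-period rate: rΔt = 0.06·1 = 0.06, so R = e^0.06 = 1.0618
Risk-neutral probability p = (e^0.06 − 0.8187)/(1.2214 − 0.8187) = 0.2431/0.4027 = 0.6037
Terminal stock prices: S_uu = 201.4, S_ud = 135, S_dd = 90.49
Terminal payoffs (K − S): max(-51.4, 0) = 0, max(15, 0) = 15, max(59.51, 0) = 59.51
Node u (S = 164.9): V_u = e^(−0.06)·[0.6037·0.0000 + 0.3963·15.0000] = 5.5979
Node d (S = 110.5): V_d = e^(−0.06)·[0.6037·15.0000 + 0.3963·59.5068] = 30.7360
Node 0 (S = 135): V_0 = e^(−0.06)·[0.6037·5.5979 + 0.3963·30.7360] = 14.6532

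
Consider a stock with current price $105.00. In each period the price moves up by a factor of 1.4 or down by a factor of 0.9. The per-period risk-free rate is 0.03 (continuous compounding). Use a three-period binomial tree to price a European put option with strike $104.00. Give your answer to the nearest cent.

Risk-neutral probability p = (e^0.03 − 0.9)/(1.4 − 0.9) = 0.1305/0.5000 = 0.2609
Terminal stock prices: S_uuu = 288.1, S_uud = 185.2, S_udd = 119.1, S_ddd = 76.55
Terminal payoffs (K − S): max(-184.1, 0) = 0, max(-81.22, 0) = 0, max(-15.07, 0) = 0, max(27.45, 0) = 27.45
Node uu (S = 205.8): V_uu = e^(−0.03)·[0.2609·0.0000 + 0.7391·0.0000] = 0.0000
Node ud (S = 132.3): V_ud = e^(−0.03)·[0.2609·0.0000 + 0.7391·0.0000] = 0.0000
Node dd (S = 85.05): V_dd = e^(−0.03)·[0.2609·0.0000 + 0.7391·27.4550] = 19.6920
Node u (S = 147): V_u = e^(−0.03)·[0.2609·0.0000 + 0.7391·0.0000] = 0.0000
Node d (S = 94.5): V_d = e^(−0.03)·[0.2609·0.0000 + 0.7391·19.6920] = 14.1241
Node 0 (S = 105): V_0 = e^(−0.03)·[0.2609·0.0000 + 0.7391·14.1241] = 10.1304

$10.13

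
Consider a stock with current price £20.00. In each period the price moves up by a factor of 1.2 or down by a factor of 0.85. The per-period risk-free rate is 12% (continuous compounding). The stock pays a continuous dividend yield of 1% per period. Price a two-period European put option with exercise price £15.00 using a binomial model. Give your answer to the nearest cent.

£0.02

Per-period risk-free factor R = e^0.12 = 1.1275; dividend-adjusted growth = e^(0.12−0.01) = 1.1163.
Risk-neutral probability p = (1.1163 − 0.85)/(1.2 − 0.85) = 0.2663/0.3500 = 0.7608
Terminal stock prices: S_uu = 28.8, S_ud = 20.4, S_dd = 14.45
Terminal payoffs (K − S): max(-13.8, 0) = 0, max(-5.4, 0) = 0, max(0.55, 0) = 0.55
Node u (S = 24): V_u = e^(−0.12)·[0.7608·0.0000 + 0.2392·0.0000] = 0.0000
Node d (S = 17): V_d = e^(−0.12)·[0.7608·0.0000 + 0.2392·0.5500] = 0.1167
Node 0 (S = 20): V_0 = e^(−0.12)·[0.7608·0.0000 + 0.2392·0.1167] = 0.0248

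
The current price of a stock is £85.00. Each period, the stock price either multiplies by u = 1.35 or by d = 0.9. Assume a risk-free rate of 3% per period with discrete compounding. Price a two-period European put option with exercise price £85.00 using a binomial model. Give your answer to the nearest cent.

Risk-neutral probability p = (1 + 0.03 − 0.9)/(1.35 − 0.9) = 0.1300/0.4500 = 0.2889
Terminal stock prices: S_uu = 154.9, S_ud = 103.3, S_dd = 68.85
Terminal payoffs (K − S): max(-69.91, 0) = 0, max(-18.28, 0) = 0, max(16.15, 0) = 16.15
Node u (S = 114.8): V_u = 1/1.03·[0.2889·0.0000 + 0.7111·0.0000] = 0.0000
Node d (S = 76.5): V_d = 1/1.03·[0.2889·0.0000 + 0.7111·16.1500] = 11.1499
Node 0 (S = 85): V_0 = 1/1.03·[0.2889·0.0000 + 0.7111·11.1499] = 7.6979

£7.70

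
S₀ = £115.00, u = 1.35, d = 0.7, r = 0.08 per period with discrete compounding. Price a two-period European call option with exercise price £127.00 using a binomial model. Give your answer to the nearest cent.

£24.20

Risk-neutral probability p = (1 + 0.08 − 0.7)/(1.35 − 0.7) = 0.3800/0.6500 = 0.5846
Terminal stock prices: S_uu = 209.6, S_ud = 108.7, S_dd = 56.35
Terminal payoffs (S − K): max(82.59, 0) = 82.59, max(-18.33, 0) = 0, max(-70.65, 0) = 0
Node u (S = 155.2): V_u = 1/1.08·[0.5846·82.5875 + 0.4154·0.0000] = 44.7055
Node d (S = 80.5): V_d = 1/1.08·[0.5846·0.0000 + 0.4154·0.0000] = 0.0000
Node 0 (S = 115): V_0 = 1/1.08·[0.5846·44.7055 + 0.4154·0.0000] = 24.1995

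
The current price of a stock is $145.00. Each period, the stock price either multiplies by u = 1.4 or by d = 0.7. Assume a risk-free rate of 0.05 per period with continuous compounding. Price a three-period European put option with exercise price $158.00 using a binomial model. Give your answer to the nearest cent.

Risk-neutral probability p = (e^0.05 − 0.7)/(1.4 − 0.7) = 0.3513/0.7000 = 0.5018
Terminal stock prices: S_uuu = 397.9, S_uud = 198.9, S_udd = 99.47, S_ddd = 49.73
Terminal payoffs (K − S): max(-239.9, 0) = 0, max(-40.94, 0) = 0, max(58.53, 0) = 58.53, max(108.3, 0) = 108.3
Node uu (S = 284.2): V_uu = e^(−0.05)·[0.5018·0.0000 + 0.4982·0.0000] = 0.0000
Node ud (S = 142.1): V_ud = e^(−0.05)·[0.5018·0.0000 + 0.4982·58.5300] = 27.7366
Node dd (S = 71.05): V_dd = e^(−0.05)·[0.5018·58.5300 + 0.4982·108.2650] = 79.2442
Node u (S = 203): V_u = e^(−0.05)·[0.5018·0.0000 + 0.4982·27.7366] = 13.1440
Node d (S = 101.5): V_d = e^(−0.05)·[0.5018·27.7366 + 0.4982·79.2442] = 50.7927
Node 0 (S = 145): V_0 = e^(−0.05)·[0.5018·13.1440 + 0.4982·50.7927] = 30.3442

$30.34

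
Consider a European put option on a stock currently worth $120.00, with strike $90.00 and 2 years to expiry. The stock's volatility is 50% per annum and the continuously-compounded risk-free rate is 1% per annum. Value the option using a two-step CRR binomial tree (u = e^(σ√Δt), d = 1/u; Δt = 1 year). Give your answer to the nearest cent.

CRR parameters: u = e^(σ√Δt) = e^(0.5·√1) = 1.6487, d = 1/u = 0.6065
Per-period rate: rΔt = 0.01·1 = 0.01, so R = e^0.01 = 1.0101
Risk-neutral probability p = (e^0.01 − 0.6065)/(1.6487 − 0.6065) = 0.4035/1.0422 = 0.3872
Terminal stock prices: S_uu = 326.2, S_ud = 120, S_dd = 44.15
Terminal payoffs (K − S): max(-236.2, 0) = 0, max(-30, 0) = 0, max(45.85, 0) = 45.85
Node u (S = 197.8): V_u = e^(−0.01)·[0.3872·0.0000 + 0.6128·0.0000] = 0.0000
Node d (S = 72.78): V_d = e^(−0.01)·[0.3872·0.0000 + 0.6128·45.8545] = 27.8207
Node 0 (S = 120): V_0 = e^(−0.01)·[0.3872·0.0000 + 0.6128·27.8207] = 16.8794

$16.88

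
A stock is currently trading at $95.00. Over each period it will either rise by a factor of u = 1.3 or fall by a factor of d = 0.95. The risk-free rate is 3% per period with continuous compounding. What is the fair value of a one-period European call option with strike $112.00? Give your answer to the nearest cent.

Risk-neutral probability p = (e^0.03 − 0.95)/(1.3 − 0.95) = 0.0805/0.3500 = 0.2299
Terminal stock prices: S_u = 123.5, S_d = 90.25
Terminal payoffs (S − K): max(11.5, 0) = 11.5, max(-21.75, 0) = 0
Node 0 (S = 95): V_0 = e^(−0.03)·[0.2299·11.5000 + 0.7701·0.0000] = 2.5654

$2.57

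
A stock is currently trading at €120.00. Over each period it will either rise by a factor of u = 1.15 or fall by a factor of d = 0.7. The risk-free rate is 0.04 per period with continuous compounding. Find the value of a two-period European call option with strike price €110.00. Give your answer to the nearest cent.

€25.79

Risk-neutral probability p = (e^0.04 − 0.7)/(1.15 − 0.7) = 0.3408/0.4500 = 0.7574
Terminal stock prices: S_uu = 158.7, S_ud = 96.6, S_dd = 58.8
Terminal payoffs (S − K): max(48.7, 0) = 48.7, max(-13.4, 0) = 0, max(-51.2, 0) = 0
Node u (S = 138): V_u = e^(−0.04)·[0.7574·48.7000 + 0.2426·0.0000] = 35.4371
Node d (S = 84): V_d = e^(−0.04)·[0.7574·0.0000 + 0.2426·0.0000] = 0.0000
Node 0 (S = 120): V_0 = e^(−0.04)·[0.7574·35.4371 + 0.2426·0.0000] = 25.7862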